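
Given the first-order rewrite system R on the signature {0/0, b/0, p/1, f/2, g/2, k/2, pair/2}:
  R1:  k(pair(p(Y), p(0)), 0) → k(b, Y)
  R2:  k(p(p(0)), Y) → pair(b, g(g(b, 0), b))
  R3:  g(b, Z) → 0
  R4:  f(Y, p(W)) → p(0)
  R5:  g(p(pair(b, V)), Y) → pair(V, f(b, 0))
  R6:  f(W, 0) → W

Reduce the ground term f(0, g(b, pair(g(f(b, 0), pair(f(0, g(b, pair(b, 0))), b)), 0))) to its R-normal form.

1. f(0, g(b, pair(g(f(b, 0), pair(f(0, g(b, pair(b, 0))), b)), 0)))  →  f(0, 0)   [R3 at 2]
2. f(0, 0)  →  0   [R6 at ε]

0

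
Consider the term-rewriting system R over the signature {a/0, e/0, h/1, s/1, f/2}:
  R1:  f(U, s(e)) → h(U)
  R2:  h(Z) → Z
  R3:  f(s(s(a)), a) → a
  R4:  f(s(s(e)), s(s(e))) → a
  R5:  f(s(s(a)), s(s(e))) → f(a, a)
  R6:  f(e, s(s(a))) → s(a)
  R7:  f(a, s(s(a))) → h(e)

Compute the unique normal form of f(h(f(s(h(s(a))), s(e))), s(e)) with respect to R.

1. f(h(f(s(h(s(a))), s(e))), s(e))  →  h(h(f(s(h(s(a))), s(e))))   [R1 at ε]
2. h(h(f(s(h(s(a))), s(e))))  →  h(f(s(h(s(a))), s(e)))   [R2 at ε]
3. h(f(s(h(s(a))), s(e)))  →  f(s(h(s(a))), s(e))   [R2 at ε]
4. f(s(h(s(a))), s(e))  →  h(s(h(s(a))))   [R1 at ε]
5. h(s(h(s(a))))  →  s(h(s(a)))   [R2 at ε]
6. s(h(s(a)))  →  s(s(a))   [R2 at 1]

s(s(a))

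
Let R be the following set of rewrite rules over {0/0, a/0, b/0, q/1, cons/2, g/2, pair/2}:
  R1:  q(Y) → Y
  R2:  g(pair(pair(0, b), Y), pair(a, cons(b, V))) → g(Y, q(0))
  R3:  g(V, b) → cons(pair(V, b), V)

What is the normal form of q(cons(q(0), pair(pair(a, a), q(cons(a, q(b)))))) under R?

cons(0, pair(pair(a, a), cons(a, b)))

1. q(cons(q(0), pair(pair(a, a), q(cons(a, q(b))))))  →  cons(q(0), pair(pair(a, a), q(cons(a, q(b)))))   [R1 at ε]
2. cons(q(0), pair(pair(a, a), q(cons(a, q(b)))))  →  cons(0, pair(pair(a, a), q(cons(a, q(b)))))   [R1 at 1]
3. cons(0, pair(pair(a, a), q(cons(a, q(b)))))  →  cons(0, pair(pair(a, a), cons(a, q(b))))   [R1 at 2.2]
4. cons(0, pair(pair(a, a), cons(a, q(b))))  →  cons(0, pair(pair(a, a), cons(a, b)))   [R1 at 2.2.2]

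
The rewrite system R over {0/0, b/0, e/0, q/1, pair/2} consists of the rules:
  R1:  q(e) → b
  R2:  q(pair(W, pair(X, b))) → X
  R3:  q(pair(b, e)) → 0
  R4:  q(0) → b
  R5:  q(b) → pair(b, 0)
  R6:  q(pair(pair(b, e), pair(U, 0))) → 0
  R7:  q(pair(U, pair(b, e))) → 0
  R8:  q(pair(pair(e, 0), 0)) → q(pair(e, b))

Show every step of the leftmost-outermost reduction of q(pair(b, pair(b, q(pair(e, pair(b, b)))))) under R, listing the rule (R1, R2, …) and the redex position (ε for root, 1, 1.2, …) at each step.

1. q(pair(b, pair(b, q(pair(e, pair(b, b))))))  →  q(pair(b, pair(b, b)))   [R2 at 1.2.2]
2. q(pair(b, pair(b, b)))  →  b   [R2 at ε]

b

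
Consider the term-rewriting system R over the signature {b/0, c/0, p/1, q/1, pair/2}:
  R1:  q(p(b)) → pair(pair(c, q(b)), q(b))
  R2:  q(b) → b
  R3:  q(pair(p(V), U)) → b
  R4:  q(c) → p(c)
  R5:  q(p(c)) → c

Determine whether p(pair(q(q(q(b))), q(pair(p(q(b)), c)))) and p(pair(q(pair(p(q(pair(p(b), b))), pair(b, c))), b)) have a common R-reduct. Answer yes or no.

Reduce t₁ = p(pair(q(q(q(b))), q(pair(p(q(b)), c)))):
1. p(pair(q(q(q(b))), q(pair(p(q(b)), c))))  →  p(pair(q(q(b)), q(pair(p(q(b)), c))))   [R2 at 1.1.1.1]
2. p(pair(q(q(b)), q(pair(p(q(b)), c))))  →  p(pair(q(b), q(pair(p(q(b)), c))))   [R2 at 1.1.1]
3. p(pair(q(b), q(pair(p(q(b)), c))))  →  p(pair(b, q(pair(p(q(b)), c))))   [R2 at 1.1]
4. p(pair(b, q(pair(p(q(b)), c))))  →  p(pair(b, b))   [R3 at 1.2]

Reduce t₂ = p(pair(q(pair(p(q(pair(p(b), b))), pair(b, c))), b)):
1. p(pair(q(pair(p(q(pair(p(b), b))), pair(b, c))), b))  →  p(pair(b, b))   [R3 at 1.1]

yes — NF(t₁) = p(pair(b, b)), NF(t₂) = p(pair(b, b))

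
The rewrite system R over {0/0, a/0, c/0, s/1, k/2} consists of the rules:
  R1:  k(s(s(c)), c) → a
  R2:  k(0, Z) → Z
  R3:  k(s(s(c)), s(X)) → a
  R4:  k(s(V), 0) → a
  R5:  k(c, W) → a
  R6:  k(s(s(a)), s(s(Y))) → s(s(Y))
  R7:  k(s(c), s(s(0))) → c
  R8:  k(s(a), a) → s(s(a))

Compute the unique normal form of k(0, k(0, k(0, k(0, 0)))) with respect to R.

0

1. k(0, k(0, k(0, k(0, 0))))  →  k(0, k(0, k(0, 0)))   [R2 at ε]
2. k(0, k(0, k(0, 0)))  →  k(0, k(0, 0))   [R2 at ε]
3. k(0, k(0, 0))  →  k(0, 0)   [R2 at ε]
4. k(0, 0)  →  0   [R2 at ε]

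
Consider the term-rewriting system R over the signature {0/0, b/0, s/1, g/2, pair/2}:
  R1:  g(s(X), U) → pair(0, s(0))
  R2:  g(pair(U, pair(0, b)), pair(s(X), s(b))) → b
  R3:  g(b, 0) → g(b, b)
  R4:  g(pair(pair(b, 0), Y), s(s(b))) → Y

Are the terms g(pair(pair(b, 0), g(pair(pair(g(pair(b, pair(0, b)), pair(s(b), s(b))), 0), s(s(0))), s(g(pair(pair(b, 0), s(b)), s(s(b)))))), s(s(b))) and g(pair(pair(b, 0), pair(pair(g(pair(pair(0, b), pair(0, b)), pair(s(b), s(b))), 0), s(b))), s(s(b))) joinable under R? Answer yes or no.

no — NF(t₁) = s(s(0)), NF(t₂) = pair(pair(b, 0), s(b))

Reduce t₁ = g(pair(pair(b, 0), g(pair(pair(g(pair(b, pair(0, b)), pair(s(b), s(b))), 0), s(s(0))), s(g(pair(pair(b, 0), s(b)), s(s(b)))))), s(s(b))):
1. g(pair(pair(b, 0), g(pair(pair(g(pair(b, pair(0, b)), pair(s(b), s(b))), 0), s(s(0))), s(g(pair(pair(b, 0), s(b)), s(s(b)))))), s(s(b)))  →  g(pair(pair(g(pair(b, pair(0, b)), pair(s(b), s(b))), 0), s(s(0))), s(g(pair(pair(b, 0), s(b)), s(s(b)))))   [R4 at ε]
2. g(pair(pair(g(pair(b, pair(0, b)), pair(s(b), s(b))), 0), s(s(0))), s(g(pair(pair(b, 0), s(b)), s(s(b)))))  →  g(pair(pair(b, 0), s(s(0))), s(g(pair(pair(b, 0), s(b)), s(s(b)))))   [R2 at 1.1.1]
3. g(pair(pair(b, 0), s(s(0))), s(g(pair(pair(b, 0), s(b)), s(s(b)))))  →  g(pair(pair(b, 0), s(s(0))), s(s(b)))   [R4 at 2.1]
4. g(pair(pair(b, 0), s(s(0))), s(s(b)))  →  s(s(0))   [R4 at ε]

Reduce t₂ = g(pair(pair(b, 0), pair(pair(g(pair(pair(0, b), pair(0, b)), pair(s(b), s(b))), 0), s(b))), s(s(b))):
1. g(pair(pair(b, 0), pair(pair(g(pair(pair(0, b), pair(0, b)), pair(s(b), s(b))), 0), s(b))), s(s(b)))  →  pair(pair(g(pair(pair(0, b), pair(0, b)), pair(s(b), s(b))), 0), s(b))   [R4 at ε]
2. pair(pair(g(pair(pair(0, b), pair(0, b)), pair(s(b), s(b))), 0), s(b))  →  pair(pair(b, 0), s(b))   [R2 at 1.1]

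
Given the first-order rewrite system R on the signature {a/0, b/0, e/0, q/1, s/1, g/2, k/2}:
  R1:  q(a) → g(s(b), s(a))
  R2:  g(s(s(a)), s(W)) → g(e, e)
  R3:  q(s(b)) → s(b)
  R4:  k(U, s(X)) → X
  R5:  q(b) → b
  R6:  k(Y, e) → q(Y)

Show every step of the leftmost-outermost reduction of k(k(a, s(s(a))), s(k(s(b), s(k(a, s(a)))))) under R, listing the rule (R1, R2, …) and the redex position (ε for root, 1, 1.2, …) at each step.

1. k(k(a, s(s(a))), s(k(s(b), s(k(a, s(a))))))  →  k(s(b), s(k(a, s(a))))   [R4 at ε]
2. k(s(b), s(k(a, s(a))))  →  k(a, s(a))   [R4 at ε]
3. k(a, s(a))  →  a   [R4 at ε]

a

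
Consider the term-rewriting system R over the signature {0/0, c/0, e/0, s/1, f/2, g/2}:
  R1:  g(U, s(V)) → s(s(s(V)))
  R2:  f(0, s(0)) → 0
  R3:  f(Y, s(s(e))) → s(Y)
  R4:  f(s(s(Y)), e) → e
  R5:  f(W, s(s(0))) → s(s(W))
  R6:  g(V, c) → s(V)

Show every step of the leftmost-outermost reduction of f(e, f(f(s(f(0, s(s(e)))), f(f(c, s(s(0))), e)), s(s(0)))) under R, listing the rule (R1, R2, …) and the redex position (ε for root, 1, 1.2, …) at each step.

s(e)

1. f(e, f(f(s(f(0, s(s(e)))), f(f(c, s(s(0))), e)), s(s(0))))  →  f(e, s(s(f(s(f(0, s(s(e)))), f(f(c, s(s(0))), e)))))   [R5 at 2]
2. f(e, s(s(f(s(f(0, s(s(e)))), f(f(c, s(s(0))), e)))))  →  f(e, s(s(f(s(s(0)), f(f(c, s(s(0))), e)))))   [R3 at 2.1.1.1.1]
3. f(e, s(s(f(s(s(0)), f(f(c, s(s(0))), e)))))  →  f(e, s(s(f(s(s(0)), f(s(s(c)), e)))))   [R5 at 2.1.1.2.1]
4. f(e, s(s(f(s(s(0)), f(s(s(c)), e)))))  →  f(e, s(s(f(s(s(0)), e))))   [R4 at 2.1.1.2]
5. f(e, s(s(f(s(s(0)), e))))  →  f(e, s(s(e)))   [R4 at 2.1.1]
6. f(e, s(s(e)))  →  s(e)   [R3 at ε]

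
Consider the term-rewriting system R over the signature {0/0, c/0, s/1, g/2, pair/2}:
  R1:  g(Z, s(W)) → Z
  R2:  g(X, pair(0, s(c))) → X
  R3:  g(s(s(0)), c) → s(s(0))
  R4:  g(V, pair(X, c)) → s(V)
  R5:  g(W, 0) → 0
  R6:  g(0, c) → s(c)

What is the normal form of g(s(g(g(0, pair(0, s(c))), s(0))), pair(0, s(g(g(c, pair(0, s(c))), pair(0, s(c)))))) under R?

1. g(s(g(g(0, pair(0, s(c))), s(0))), pair(0, s(g(g(c, pair(0, s(c))), pair(0, s(c))))))  →  g(s(g(0, pair(0, s(c)))), pair(0, s(g(g(c, pair(0, s(c))), pair(0, s(c))))))   [R1 at 1.1]
2. g(s(g(0, pair(0, s(c)))), pair(0, s(g(g(c, pair(0, s(c))), pair(0, s(c))))))  →  g(s(0), pair(0, s(g(g(c, pair(0, s(c))), pair(0, s(c))))))   [R2 at 1.1]
3. g(s(0), pair(0, s(g(g(c, pair(0, s(c))), pair(0, s(c))))))  →  g(s(0), pair(0, s(g(c, pair(0, s(c))))))   [R2 at 2.2.1]
4. g(s(0), pair(0, s(g(c, pair(0, s(c))))))  →  g(s(0), pair(0, s(c)))   [R2 at 2.2.1]
5. g(s(0), pair(0, s(c)))  →  s(0)   [R2 at ε]

s(0)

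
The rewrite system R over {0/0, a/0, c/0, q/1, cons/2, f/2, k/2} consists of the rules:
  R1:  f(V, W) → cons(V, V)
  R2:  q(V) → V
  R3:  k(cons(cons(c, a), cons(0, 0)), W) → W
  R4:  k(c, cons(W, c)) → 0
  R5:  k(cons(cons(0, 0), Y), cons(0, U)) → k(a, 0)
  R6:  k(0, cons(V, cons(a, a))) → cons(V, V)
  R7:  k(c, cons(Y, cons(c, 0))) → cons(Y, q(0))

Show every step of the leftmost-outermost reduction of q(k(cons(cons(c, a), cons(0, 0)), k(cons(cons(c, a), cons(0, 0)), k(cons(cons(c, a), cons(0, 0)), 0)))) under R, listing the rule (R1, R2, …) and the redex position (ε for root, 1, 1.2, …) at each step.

0

1. q(k(cons(cons(c, a), cons(0, 0)), k(cons(cons(c, a), cons(0, 0)), k(cons(cons(c, a), cons(0, 0)), 0))))  →  k(cons(cons(c, a), cons(0, 0)), k(cons(cons(c, a), cons(0, 0)), k(cons(cons(c, a), cons(0, 0)), 0)))   [R2 at ε]
2. k(cons(cons(c, a), cons(0, 0)), k(cons(cons(c, a), cons(0, 0)), k(cons(cons(c, a), cons(0, 0)), 0)))  →  k(cons(cons(c, a), cons(0, 0)), k(cons(cons(c, a), cons(0, 0)), 0))   [R3 at ε]
3. k(cons(cons(c, a), cons(0, 0)), k(cons(cons(c, a), cons(0, 0)), 0))  →  k(cons(cons(c, a), cons(0, 0)), 0)   [R3 at ε]
4. k(cons(cons(c, a), cons(0, 0)), 0)  →  0   [R3 at ε]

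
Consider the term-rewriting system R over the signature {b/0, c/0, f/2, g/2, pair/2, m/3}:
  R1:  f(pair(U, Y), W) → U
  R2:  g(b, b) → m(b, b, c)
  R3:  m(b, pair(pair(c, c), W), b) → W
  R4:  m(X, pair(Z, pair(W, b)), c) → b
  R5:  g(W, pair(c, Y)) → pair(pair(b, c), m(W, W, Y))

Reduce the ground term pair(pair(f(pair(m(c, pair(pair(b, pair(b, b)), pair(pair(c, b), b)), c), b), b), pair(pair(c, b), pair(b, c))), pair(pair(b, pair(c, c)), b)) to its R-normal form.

pair(pair(b, pair(pair(c, b), pair(b, c))), pair(pair(b, pair(c, c)), b))

1. pair(pair(f(pair(m(c, pair(pair(b, pair(b, b)), pair(pair(c, b), b)), c), b), b), pair(pair(c, b), pair(b, c))), pair(pair(b, pair(c, c)), b))  →  pair(pair(m(c, pair(pair(b, pair(b, b)), pair(pair(c, b), b)), c), pair(pair(c, b), pair(b, c))), pair(pair(b, pair(c, c)), b))   [R1 at 1.1]
2. pair(pair(m(c, pair(pair(b, pair(b, b)), pair(pair(c, b), b)), c), pair(pair(c, b), pair(b, c))), pair(pair(b, pair(c, c)), b))  →  pair(pair(b, pair(pair(c, b), pair(b, c))), pair(pair(b, pair(c, c)), b))   [R4 at 1.1]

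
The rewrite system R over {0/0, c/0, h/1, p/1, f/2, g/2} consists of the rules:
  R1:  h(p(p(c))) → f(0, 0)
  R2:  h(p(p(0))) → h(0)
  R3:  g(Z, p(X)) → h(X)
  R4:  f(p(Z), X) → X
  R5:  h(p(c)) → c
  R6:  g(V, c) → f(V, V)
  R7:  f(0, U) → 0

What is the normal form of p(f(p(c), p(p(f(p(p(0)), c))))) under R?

p(p(p(c)))

1. p(f(p(c), p(p(f(p(p(0)), c)))))  →  p(p(p(f(p(p(0)), c))))   [R4 at 1]
2. p(p(p(f(p(p(0)), c))))  →  p(p(p(c)))   [R4 at 1.1.1]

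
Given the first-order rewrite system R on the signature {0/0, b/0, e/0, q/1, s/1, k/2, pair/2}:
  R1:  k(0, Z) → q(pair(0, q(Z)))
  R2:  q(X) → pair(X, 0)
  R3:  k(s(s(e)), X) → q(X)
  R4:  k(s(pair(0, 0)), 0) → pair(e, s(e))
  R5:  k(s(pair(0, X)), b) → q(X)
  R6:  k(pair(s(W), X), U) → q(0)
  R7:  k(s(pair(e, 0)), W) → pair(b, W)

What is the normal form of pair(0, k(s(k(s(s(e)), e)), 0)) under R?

pair(0, pair(b, 0))

1. pair(0, k(s(k(s(s(e)), e)), 0))  →  pair(0, k(s(q(e)), 0))   [R3 at 2.1.1]
2. pair(0, k(s(q(e)), 0))  →  pair(0, k(s(pair(e, 0)), 0))   [R2 at 2.1.1]
3. pair(0, k(s(pair(e, 0)), 0))  →  pair(0, pair(b, 0))   [R7 at 2]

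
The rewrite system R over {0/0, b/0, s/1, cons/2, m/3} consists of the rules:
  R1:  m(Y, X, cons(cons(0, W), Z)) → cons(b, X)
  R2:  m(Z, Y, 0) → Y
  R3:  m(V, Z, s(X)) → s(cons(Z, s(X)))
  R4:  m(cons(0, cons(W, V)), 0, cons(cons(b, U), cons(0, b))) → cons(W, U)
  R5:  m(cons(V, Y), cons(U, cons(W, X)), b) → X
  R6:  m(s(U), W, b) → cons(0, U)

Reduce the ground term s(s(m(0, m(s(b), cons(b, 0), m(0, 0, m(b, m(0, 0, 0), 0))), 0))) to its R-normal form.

1. s(s(m(0, m(s(b), cons(b, 0), m(0, 0, m(b, m(0, 0, 0), 0))), 0)))  →  s(s(m(s(b), cons(b, 0), m(0, 0, m(b, m(0, 0, 0), 0)))))   [R2 at 1.1]
2. s(s(m(s(b), cons(b, 0), m(0, 0, m(b, m(0, 0, 0), 0)))))  →  s(s(m(s(b), cons(b, 0), m(0, 0, m(0, 0, 0)))))   [R2 at 1.1.3.3]
3. s(s(m(s(b), cons(b, 0), m(0, 0, m(0, 0, 0)))))  →  s(s(m(s(b), cons(b, 0), m(0, 0, 0))))   [R2 at 1.1.3.3]
4. s(s(m(s(b), cons(b, 0), m(0, 0, 0))))  →  s(s(m(s(b), cons(b, 0), 0)))   [R2 at 1.1.3]
5. s(s(m(s(b), cons(b, 0), 0)))  →  s(s(cons(b, 0)))   [R2 at 1.1]

s(s(cons(b, 0)))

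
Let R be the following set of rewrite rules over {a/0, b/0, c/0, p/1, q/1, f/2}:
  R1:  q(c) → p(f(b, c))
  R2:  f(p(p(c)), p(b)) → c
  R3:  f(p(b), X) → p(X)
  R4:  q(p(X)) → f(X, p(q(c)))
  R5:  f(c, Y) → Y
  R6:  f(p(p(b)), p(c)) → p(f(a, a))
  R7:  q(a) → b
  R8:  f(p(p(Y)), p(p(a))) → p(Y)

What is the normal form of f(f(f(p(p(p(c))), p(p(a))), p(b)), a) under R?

a

1. f(f(f(p(p(p(c))), p(p(a))), p(b)), a)  →  f(f(p(p(c)), p(b)), a)   [R8 at 1.1]
2. f(f(p(p(c)), p(b)), a)  →  f(c, a)   [R2 at 1]
3. f(c, a)  →  a   [R5 at ε]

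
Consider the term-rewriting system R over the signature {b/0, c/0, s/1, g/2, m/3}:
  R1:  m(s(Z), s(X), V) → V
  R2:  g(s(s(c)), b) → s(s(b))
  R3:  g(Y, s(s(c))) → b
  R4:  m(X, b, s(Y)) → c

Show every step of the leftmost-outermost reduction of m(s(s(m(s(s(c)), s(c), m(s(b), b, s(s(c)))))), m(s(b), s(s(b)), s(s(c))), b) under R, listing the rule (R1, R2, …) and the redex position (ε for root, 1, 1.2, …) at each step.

1. m(s(s(m(s(s(c)), s(c), m(s(b), b, s(s(c)))))), m(s(b), s(s(b)), s(s(c))), b)  →  m(s(s(m(s(b), b, s(s(c))))), m(s(b), s(s(b)), s(s(c))), b)   [R1 at 1.1.1]
2. m(s(s(m(s(b), b, s(s(c))))), m(s(b), s(s(b)), s(s(c))), b)  →  m(s(s(c)), m(s(b), s(s(b)), s(s(c))), b)   [R4 at 1.1.1]
3. m(s(s(c)), m(s(b), s(s(b)), s(s(c))), b)  →  m(s(s(c)), s(s(c)), b)   [R1 at 2]
4. m(s(s(c)), s(s(c)), b)  →  b   [R1 at ε]

b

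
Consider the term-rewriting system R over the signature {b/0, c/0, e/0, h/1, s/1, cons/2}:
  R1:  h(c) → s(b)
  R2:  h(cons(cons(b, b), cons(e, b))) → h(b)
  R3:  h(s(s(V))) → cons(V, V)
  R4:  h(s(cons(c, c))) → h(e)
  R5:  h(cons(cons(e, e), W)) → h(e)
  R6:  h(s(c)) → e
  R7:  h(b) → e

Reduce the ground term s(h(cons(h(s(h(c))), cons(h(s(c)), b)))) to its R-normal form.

1. s(h(cons(h(s(h(c))), cons(h(s(c)), b))))  →  s(h(cons(h(s(s(b))), cons(h(s(c)), b))))   [R1 at 1.1.1.1.1]
2. s(h(cons(h(s(s(b))), cons(h(s(c)), b))))  →  s(h(cons(cons(b, b), cons(h(s(c)), b))))   [R3 at 1.1.1]
3. s(h(cons(cons(b, b), cons(h(s(c)), b))))  →  s(h(cons(cons(b, b), cons(e, b))))   [R6 at 1.1.2.1]
4. s(h(cons(cons(b, b), cons(e, b))))  →  s(h(b))   [R2 at 1]
5. s(h(b))  →  s(e)   [R7 at 1]

s(e)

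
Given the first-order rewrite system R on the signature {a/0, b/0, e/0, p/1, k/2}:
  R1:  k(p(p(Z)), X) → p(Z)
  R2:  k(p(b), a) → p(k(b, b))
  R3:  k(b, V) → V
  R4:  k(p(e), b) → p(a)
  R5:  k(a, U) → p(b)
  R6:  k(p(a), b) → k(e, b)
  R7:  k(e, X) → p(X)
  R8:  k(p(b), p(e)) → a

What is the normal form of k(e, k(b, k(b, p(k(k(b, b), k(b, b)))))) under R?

p(p(b))

1. k(e, k(b, k(b, p(k(k(b, b), k(b, b))))))  →  p(k(b, k(b, p(k(k(b, b), k(b, b))))))   [R7 at ε]
2. p(k(b, k(b, p(k(k(b, b), k(b, b))))))  →  p(k(b, p(k(k(b, b), k(b, b)))))   [R3 at 1]
3. p(k(b, p(k(k(b, b), k(b, b)))))  →  p(p(k(k(b, b), k(b, b))))   [R3 at 1]
4. p(p(k(k(b, b), k(b, b))))  →  p(p(k(b, k(b, b))))   [R3 at 1.1.1]
5. p(p(k(b, k(b, b))))  →  p(p(k(b, b)))   [R3 at 1.1]
6. p(p(k(b, b)))  →  p(p(b))   [R3 at 1.1]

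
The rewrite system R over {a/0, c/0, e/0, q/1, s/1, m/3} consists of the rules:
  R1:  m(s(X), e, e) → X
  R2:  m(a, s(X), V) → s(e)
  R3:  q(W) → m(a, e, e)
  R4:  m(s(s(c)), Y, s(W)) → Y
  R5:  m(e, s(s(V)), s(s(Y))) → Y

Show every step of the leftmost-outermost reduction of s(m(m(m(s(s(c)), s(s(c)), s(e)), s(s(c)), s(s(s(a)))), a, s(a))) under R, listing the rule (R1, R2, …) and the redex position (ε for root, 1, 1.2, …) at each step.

s(a)

1. s(m(m(m(s(s(c)), s(s(c)), s(e)), s(s(c)), s(s(s(a)))), a, s(a)))  →  s(m(m(s(s(c)), s(s(c)), s(s(s(a)))), a, s(a)))   [R4 at 1.1.1]
2. s(m(m(s(s(c)), s(s(c)), s(s(s(a)))), a, s(a)))  →  s(m(s(s(c)), a, s(a)))   [R4 at 1.1]
3. s(m(s(s(c)), a, s(a)))  →  s(a)   [R4 at 1]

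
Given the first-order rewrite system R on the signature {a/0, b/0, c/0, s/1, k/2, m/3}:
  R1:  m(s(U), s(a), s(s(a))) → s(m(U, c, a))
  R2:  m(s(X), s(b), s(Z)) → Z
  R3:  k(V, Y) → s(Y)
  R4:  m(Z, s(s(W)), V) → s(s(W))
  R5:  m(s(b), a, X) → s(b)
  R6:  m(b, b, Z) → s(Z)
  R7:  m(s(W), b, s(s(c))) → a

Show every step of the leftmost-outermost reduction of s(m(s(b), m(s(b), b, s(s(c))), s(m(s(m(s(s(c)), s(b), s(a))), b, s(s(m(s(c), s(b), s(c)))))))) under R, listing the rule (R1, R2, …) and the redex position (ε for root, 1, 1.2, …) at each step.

1. s(m(s(b), m(s(b), b, s(s(c))), s(m(s(m(s(s(c)), s(b), s(a))), b, s(s(m(s(c), s(b), s(c))))))))  →  s(m(s(b), a, s(m(s(m(s(s(c)), s(b), s(a))), b, s(s(m(s(c), s(b), s(c))))))))   [R7 at 1.2]
2. s(m(s(b), a, s(m(s(m(s(s(c)), s(b), s(a))), b, s(s(m(s(c), s(b), s(c))))))))  →  s(s(b))   [R5 at 1]

s(s(b))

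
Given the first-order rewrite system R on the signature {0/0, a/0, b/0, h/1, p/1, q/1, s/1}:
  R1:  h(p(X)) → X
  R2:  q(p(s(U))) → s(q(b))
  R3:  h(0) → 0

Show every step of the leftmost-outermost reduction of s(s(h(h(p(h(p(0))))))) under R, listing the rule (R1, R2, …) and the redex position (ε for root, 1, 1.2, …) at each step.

s(s(0))

1. s(s(h(h(p(h(p(0)))))))  →  s(s(h(h(p(0)))))   [R1 at 1.1.1]
2. s(s(h(h(p(0)))))  →  s(s(h(0)))   [R1 at 1.1.1]
3. s(s(h(0)))  →  s(s(0))   [R3 at 1.1]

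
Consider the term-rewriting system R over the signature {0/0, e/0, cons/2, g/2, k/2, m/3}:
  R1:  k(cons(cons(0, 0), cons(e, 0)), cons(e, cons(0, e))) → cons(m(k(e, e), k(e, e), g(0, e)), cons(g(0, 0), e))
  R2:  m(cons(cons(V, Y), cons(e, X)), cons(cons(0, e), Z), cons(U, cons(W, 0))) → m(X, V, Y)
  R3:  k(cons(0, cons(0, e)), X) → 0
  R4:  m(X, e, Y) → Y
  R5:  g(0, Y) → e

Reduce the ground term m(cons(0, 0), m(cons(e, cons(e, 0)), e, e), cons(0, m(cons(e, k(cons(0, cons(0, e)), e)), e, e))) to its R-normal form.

1. m(cons(0, 0), m(cons(e, cons(e, 0)), e, e), cons(0, m(cons(e, k(cons(0, cons(0, e)), e)), e, e)))  →  m(cons(0, 0), e, cons(0, m(cons(e, k(cons(0, cons(0, e)), e)), e, e)))   [R4 at 2]
2. m(cons(0, 0), e, cons(0, m(cons(e, k(cons(0, cons(0, e)), e)), e, e)))  →  cons(0, m(cons(e, k(cons(0, cons(0, e)), e)), e, e))   [R4 at ε]
3. cons(0, m(cons(e, k(cons(0, cons(0, e)), e)), e, e))  →  cons(0, e)   [R4 at 2]

cons(0, e)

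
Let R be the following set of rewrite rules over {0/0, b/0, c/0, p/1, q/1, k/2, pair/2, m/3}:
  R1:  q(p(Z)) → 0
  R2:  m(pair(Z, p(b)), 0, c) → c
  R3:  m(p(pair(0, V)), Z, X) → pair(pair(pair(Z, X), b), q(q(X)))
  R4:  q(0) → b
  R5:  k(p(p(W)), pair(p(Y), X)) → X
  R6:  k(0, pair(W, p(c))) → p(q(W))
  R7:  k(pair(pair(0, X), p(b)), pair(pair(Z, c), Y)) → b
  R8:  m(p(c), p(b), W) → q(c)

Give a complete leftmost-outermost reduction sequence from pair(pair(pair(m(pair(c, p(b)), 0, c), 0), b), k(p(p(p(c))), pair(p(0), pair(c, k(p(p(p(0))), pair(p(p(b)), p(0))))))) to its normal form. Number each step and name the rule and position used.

1. pair(pair(pair(m(pair(c, p(b)), 0, c), 0), b), k(p(p(p(c))), pair(p(0), pair(c, k(p(p(p(0))), pair(p(p(b)), p(0)))))))  →  pair(pair(pair(c, 0), b), k(p(p(p(c))), pair(p(0), pair(c, k(p(p(p(0))), pair(p(p(b)), p(0)))))))   [R2 at 1.1.1]
2. pair(pair(pair(c, 0), b), k(p(p(p(c))), pair(p(0), pair(c, k(p(p(p(0))), pair(p(p(b)), p(0)))))))  →  pair(pair(pair(c, 0), b), pair(c, k(p(p(p(0))), pair(p(p(b)), p(0)))))   [R5 at 2]
3. pair(pair(pair(c, 0), b), pair(c, k(p(p(p(0))), pair(p(p(b)), p(0)))))  →  pair(pair(pair(c, 0), b), pair(c, p(0)))   [R5 at 2.2]

pair(pair(pair(c, 0), b), pair(c, p(0)))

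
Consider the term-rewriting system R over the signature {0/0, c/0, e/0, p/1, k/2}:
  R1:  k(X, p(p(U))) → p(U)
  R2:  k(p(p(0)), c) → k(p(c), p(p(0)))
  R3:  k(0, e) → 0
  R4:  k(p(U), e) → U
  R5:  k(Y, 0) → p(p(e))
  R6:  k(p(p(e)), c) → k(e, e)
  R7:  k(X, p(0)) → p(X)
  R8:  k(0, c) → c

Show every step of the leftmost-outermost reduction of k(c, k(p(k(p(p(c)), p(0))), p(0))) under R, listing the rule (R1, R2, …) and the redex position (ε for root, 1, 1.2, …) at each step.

1. k(c, k(p(k(p(p(c)), p(0))), p(0)))  →  k(c, p(p(k(p(p(c)), p(0)))))   [R7 at 2]
2. k(c, p(p(k(p(p(c)), p(0)))))  →  p(k(p(p(c)), p(0)))   [R1 at ε]
3. p(k(p(p(c)), p(0)))  →  p(p(p(p(c))))   [R7 at 1]

p(p(p(p(c))))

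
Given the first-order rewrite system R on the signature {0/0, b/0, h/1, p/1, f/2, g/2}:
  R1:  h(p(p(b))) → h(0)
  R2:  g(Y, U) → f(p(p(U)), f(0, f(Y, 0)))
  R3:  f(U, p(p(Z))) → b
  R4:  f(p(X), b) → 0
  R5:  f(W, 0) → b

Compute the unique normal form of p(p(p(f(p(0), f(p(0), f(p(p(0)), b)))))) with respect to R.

p(p(p(0)))

1. p(p(p(f(p(0), f(p(0), f(p(p(0)), b))))))  →  p(p(p(f(p(0), f(p(0), 0)))))   [R4 at 1.1.1.2.2]
2. p(p(p(f(p(0), f(p(0), 0)))))  →  p(p(p(f(p(0), b))))   [R5 at 1.1.1.2]
3. p(p(p(f(p(0), b))))  →  p(p(p(0)))   [R4 at 1.1.1]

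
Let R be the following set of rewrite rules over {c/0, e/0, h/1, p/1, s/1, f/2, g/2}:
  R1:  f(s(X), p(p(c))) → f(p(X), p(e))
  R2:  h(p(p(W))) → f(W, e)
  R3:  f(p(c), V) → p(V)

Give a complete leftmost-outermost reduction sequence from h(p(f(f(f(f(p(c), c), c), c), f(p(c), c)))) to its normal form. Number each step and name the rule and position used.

1. h(p(f(f(f(f(p(c), c), c), c), f(p(c), c))))  →  h(p(f(f(f(p(c), c), c), f(p(c), c))))   [R3 at 1.1.1.1.1]
2. h(p(f(f(f(p(c), c), c), f(p(c), c))))  →  h(p(f(f(p(c), c), f(p(c), c))))   [R3 at 1.1.1.1]
3. h(p(f(f(p(c), c), f(p(c), c))))  →  h(p(f(p(c), f(p(c), c))))   [R3 at 1.1.1]
4. h(p(f(p(c), f(p(c), c))))  →  h(p(p(f(p(c), c))))   [R3 at 1.1]
5. h(p(p(f(p(c), c))))  →  f(f(p(c), c), e)   [R2 at ε]
6. f(f(p(c), c), e)  →  f(p(c), e)   [R3 at 1]
7. f(p(c), e)  →  p(e)   [R3 at ε]

p(e)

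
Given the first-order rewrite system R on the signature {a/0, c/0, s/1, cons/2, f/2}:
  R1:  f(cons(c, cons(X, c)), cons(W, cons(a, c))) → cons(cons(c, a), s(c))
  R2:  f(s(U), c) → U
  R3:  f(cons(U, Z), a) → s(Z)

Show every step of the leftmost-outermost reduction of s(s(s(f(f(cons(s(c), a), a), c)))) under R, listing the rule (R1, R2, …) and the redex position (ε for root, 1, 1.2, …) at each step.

1. s(s(s(f(f(cons(s(c), a), a), c))))  →  s(s(s(f(s(a), c))))   [R3 at 1.1.1.1]
2. s(s(s(f(s(a), c))))  →  s(s(s(a)))   [R2 at 1.1.1]

s(s(s(a)))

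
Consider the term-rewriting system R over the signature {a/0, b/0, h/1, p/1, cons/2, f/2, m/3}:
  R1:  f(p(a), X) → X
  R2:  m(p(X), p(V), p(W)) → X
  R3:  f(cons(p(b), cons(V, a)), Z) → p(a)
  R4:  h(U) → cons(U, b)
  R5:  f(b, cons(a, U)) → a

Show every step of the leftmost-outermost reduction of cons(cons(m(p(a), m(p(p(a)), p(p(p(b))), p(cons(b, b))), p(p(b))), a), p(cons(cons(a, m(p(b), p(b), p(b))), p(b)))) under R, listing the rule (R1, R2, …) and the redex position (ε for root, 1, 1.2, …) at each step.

1. cons(cons(m(p(a), m(p(p(a)), p(p(p(b))), p(cons(b, b))), p(p(b))), a), p(cons(cons(a, m(p(b), p(b), p(b))), p(b))))  →  cons(cons(m(p(a), p(a), p(p(b))), a), p(cons(cons(a, m(p(b), p(b), p(b))), p(b))))   [R2 at 1.1.2]
2. cons(cons(m(p(a), p(a), p(p(b))), a), p(cons(cons(a, m(p(b), p(b), p(b))), p(b))))  →  cons(cons(a, a), p(cons(cons(a, m(p(b), p(b), p(b))), p(b))))   [R2 at 1.1]
3. cons(cons(a, a), p(cons(cons(a, m(p(b), p(b), p(b))), p(b))))  →  cons(cons(a, a), p(cons(cons(a, b), p(b))))   [R2 at 2.1.1.2]

cons(cons(a, a), p(cons(cons(a, b), p(b))))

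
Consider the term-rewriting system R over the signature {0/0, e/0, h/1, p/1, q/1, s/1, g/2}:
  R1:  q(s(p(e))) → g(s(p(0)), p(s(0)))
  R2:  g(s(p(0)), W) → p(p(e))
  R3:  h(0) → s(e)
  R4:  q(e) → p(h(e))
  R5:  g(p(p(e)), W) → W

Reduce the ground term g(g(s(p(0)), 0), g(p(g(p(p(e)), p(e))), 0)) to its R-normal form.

1. g(g(s(p(0)), 0), g(p(g(p(p(e)), p(e))), 0))  →  g(p(p(e)), g(p(g(p(p(e)), p(e))), 0))   [R2 at 1]
2. g(p(p(e)), g(p(g(p(p(e)), p(e))), 0))  →  g(p(g(p(p(e)), p(e))), 0)   [R5 at ε]
3. g(p(g(p(p(e)), p(e))), 0)  →  g(p(p(e)), 0)   [R5 at 1.1]
4. g(p(p(e)), 0)  →  0   [R5 at ε]

0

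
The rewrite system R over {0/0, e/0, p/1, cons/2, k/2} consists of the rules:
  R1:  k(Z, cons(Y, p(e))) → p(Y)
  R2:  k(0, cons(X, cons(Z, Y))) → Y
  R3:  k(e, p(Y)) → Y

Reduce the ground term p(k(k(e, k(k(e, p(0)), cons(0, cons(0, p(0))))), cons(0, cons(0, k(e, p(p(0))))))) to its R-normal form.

p(p(0))

1. p(k(k(e, k(k(e, p(0)), cons(0, cons(0, p(0))))), cons(0, cons(0, k(e, p(p(0)))))))  →  p(k(k(e, k(0, cons(0, cons(0, p(0))))), cons(0, cons(0, k(e, p(p(0)))))))   [R3 at 1.1.2.1]
2. p(k(k(e, k(0, cons(0, cons(0, p(0))))), cons(0, cons(0, k(e, p(p(0)))))))  →  p(k(k(e, p(0)), cons(0, cons(0, k(e, p(p(0)))))))   [R2 at 1.1.2]
3. p(k(k(e, p(0)), cons(0, cons(0, k(e, p(p(0)))))))  →  p(k(0, cons(0, cons(0, k(e, p(p(0)))))))   [R3 at 1.1]
4. p(k(0, cons(0, cons(0, k(e, p(p(0)))))))  →  p(k(e, p(p(0))))   [R2 at 1]
5. p(k(e, p(p(0))))  →  p(p(0))   [R3 at 1]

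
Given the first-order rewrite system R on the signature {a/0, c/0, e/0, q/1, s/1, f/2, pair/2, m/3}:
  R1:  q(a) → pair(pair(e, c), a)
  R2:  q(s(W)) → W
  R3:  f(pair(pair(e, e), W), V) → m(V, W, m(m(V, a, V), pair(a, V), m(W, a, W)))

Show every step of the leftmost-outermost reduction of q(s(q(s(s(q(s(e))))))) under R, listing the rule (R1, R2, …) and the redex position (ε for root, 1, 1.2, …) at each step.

1. q(s(q(s(s(q(s(e)))))))  →  q(s(s(q(s(e)))))   [R2 at ε]
2. q(s(s(q(s(e)))))  →  s(q(s(e)))   [R2 at ε]
3. s(q(s(e)))  →  s(e)   [R2 at 1]

s(e)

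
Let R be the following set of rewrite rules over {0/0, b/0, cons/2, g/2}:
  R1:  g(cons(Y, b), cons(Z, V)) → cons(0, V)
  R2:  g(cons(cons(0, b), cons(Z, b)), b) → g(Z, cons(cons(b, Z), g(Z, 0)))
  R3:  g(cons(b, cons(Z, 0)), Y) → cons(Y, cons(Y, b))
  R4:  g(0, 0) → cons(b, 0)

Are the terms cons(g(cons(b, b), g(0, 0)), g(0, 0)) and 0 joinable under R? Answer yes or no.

no — NF(t₁) = cons(cons(0, 0), cons(b, 0)), NF(t₂) = 0

Reduce t₁ = cons(g(cons(b, b), g(0, 0)), g(0, 0)):
1. cons(g(cons(b, b), g(0, 0)), g(0, 0))  →  cons(g(cons(b, b), cons(b, 0)), g(0, 0))   [R4 at 1.2]
2. cons(g(cons(b, b), cons(b, 0)), g(0, 0))  →  cons(cons(0, 0), g(0, 0))   [R1 at 1]
3. cons(cons(0, 0), g(0, 0))  →  cons(cons(0, 0), cons(b, 0))   [R4 at 2]

Reduce t₂ = 0:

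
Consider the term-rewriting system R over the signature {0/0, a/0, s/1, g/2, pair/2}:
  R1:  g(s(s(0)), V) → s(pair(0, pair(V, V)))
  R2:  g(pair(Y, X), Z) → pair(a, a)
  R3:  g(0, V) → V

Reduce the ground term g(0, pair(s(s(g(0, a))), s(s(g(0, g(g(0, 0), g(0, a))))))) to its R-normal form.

pair(s(s(a)), s(s(a)))

1. g(0, pair(s(s(g(0, a))), s(s(g(0, g(g(0, 0), g(0, a)))))))  →  pair(s(s(g(0, a))), s(s(g(0, g(g(0, 0), g(0, a))))))   [R3 at ε]
2. pair(s(s(g(0, a))), s(s(g(0, g(g(0, 0), g(0, a))))))  →  pair(s(s(a)), s(s(g(0, g(g(0, 0), g(0, a))))))   [R3 at 1.1.1]
3. pair(s(s(a)), s(s(g(0, g(g(0, 0), g(0, a))))))  →  pair(s(s(a)), s(s(g(g(0, 0), g(0, a)))))   [R3 at 2.1.1]
4. pair(s(s(a)), s(s(g(g(0, 0), g(0, a)))))  →  pair(s(s(a)), s(s(g(0, g(0, a)))))   [R3 at 2.1.1.1]
5. pair(s(s(a)), s(s(g(0, g(0, a)))))  →  pair(s(s(a)), s(s(g(0, a))))   [R3 at 2.1.1]
6. pair(s(s(a)), s(s(g(0, a))))  →  pair(s(s(a)), s(s(a)))   [R3 at 2.1.1]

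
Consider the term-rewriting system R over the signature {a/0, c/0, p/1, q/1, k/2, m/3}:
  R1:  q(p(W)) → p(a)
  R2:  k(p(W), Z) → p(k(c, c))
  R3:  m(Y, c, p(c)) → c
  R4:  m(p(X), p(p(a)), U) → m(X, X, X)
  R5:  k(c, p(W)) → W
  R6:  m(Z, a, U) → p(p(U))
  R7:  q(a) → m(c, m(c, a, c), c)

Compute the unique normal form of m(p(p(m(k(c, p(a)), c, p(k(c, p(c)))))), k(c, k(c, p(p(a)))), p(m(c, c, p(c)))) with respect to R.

p(p(p(c)))

1. m(p(p(m(k(c, p(a)), c, p(k(c, p(c)))))), k(c, k(c, p(p(a)))), p(m(c, c, p(c))))  →  m(p(p(m(a, c, p(k(c, p(c)))))), k(c, k(c, p(p(a)))), p(m(c, c, p(c))))   [R5 at 1.1.1.1]
2. m(p(p(m(a, c, p(k(c, p(c)))))), k(c, k(c, p(p(a)))), p(m(c, c, p(c))))  →  m(p(p(m(a, c, p(c)))), k(c, k(c, p(p(a)))), p(m(c, c, p(c))))   [R5 at 1.1.1.3.1]
3. m(p(p(m(a, c, p(c)))), k(c, k(c, p(p(a)))), p(m(c, c, p(c))))  →  m(p(p(c)), k(c, k(c, p(p(a)))), p(m(c, c, p(c))))   [R3 at 1.1.1]
4. m(p(p(c)), k(c, k(c, p(p(a)))), p(m(c, c, p(c))))  →  m(p(p(c)), k(c, p(a)), p(m(c, c, p(c))))   [R5 at 2.2]
5. m(p(p(c)), k(c, p(a)), p(m(c, c, p(c))))  →  m(p(p(c)), a, p(m(c, c, p(c))))   [R5 at 2]
6. m(p(p(c)), a, p(m(c, c, p(c))))  →  p(p(p(m(c, c, p(c)))))   [R6 at ε]
7. p(p(p(m(c, c, p(c)))))  →  p(p(p(c)))   [R3 at 1.1.1]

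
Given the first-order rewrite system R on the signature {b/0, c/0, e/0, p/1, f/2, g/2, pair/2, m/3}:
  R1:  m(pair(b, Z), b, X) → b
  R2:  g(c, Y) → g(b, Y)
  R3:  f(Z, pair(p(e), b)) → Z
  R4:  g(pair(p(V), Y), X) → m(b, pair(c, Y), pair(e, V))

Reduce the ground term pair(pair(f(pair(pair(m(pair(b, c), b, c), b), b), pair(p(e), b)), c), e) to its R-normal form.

1. pair(pair(f(pair(pair(m(pair(b, c), b, c), b), b), pair(p(e), b)), c), e)  →  pair(pair(pair(pair(m(pair(b, c), b, c), b), b), c), e)   [R3 at 1.1]
2. pair(pair(pair(pair(m(pair(b, c), b, c), b), b), c), e)  →  pair(pair(pair(pair(b, b), b), c), e)   [R1 at 1.1.1.1]

pair(pair(pair(pair(b, b), b), c), e)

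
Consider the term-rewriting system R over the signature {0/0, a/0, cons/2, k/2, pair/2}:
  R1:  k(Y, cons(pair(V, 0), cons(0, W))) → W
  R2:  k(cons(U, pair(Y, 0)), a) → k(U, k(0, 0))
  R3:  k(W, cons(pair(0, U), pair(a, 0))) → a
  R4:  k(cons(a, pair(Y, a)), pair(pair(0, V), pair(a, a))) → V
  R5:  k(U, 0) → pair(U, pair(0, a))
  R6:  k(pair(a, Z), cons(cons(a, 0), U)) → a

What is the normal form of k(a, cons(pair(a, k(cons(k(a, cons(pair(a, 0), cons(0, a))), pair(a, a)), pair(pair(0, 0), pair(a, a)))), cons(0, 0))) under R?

1. k(a, cons(pair(a, k(cons(k(a, cons(pair(a, 0), cons(0, a))), pair(a, a)), pair(pair(0, 0), pair(a, a)))), cons(0, 0)))  →  k(a, cons(pair(a, k(cons(a, pair(a, a)), pair(pair(0, 0), pair(a, a)))), cons(0, 0)))   [R1 at 2.1.2.1.1]
2. k(a, cons(pair(a, k(cons(a, pair(a, a)), pair(pair(0, 0), pair(a, a)))), cons(0, 0)))  →  k(a, cons(pair(a, 0), cons(0, 0)))   [R4 at 2.1.2]
3. k(a, cons(pair(a, 0), cons(0, 0)))  →  0   [R1 at ε]

0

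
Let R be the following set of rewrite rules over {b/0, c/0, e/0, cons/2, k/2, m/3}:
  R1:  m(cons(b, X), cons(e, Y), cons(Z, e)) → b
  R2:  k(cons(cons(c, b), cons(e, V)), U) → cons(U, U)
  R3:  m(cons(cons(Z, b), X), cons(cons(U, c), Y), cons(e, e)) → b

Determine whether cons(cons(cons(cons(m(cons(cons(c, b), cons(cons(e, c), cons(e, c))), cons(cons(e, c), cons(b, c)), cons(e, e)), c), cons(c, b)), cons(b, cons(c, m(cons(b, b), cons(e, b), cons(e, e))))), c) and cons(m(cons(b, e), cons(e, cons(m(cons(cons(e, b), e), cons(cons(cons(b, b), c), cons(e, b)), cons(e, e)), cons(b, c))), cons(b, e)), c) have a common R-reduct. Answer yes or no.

no — NF(t₁) = cons(cons(cons(cons(b, c), cons(c, b)), cons(b, cons(c, b))), c), NF(t₂) = cons(b, c)

Reduce t₁ = cons(cons(cons(cons(m(cons(cons(c, b), cons(cons(e, c), cons(e, c))), cons(cons(e, c), cons(b, c)), cons(e, e)), c), cons(c, b)), cons(b, cons(c, m(cons(b, b), cons(e, b), cons(e, e))))), c):
1. cons(cons(cons(cons(m(cons(cons(c, b), cons(cons(e, c), cons(e, c))), cons(cons(e, c), cons(b, c)), cons(e, e)), c), cons(c, b)), cons(b, cons(c, m(cons(b, b), cons(e, b), cons(e, e))))), c)  →  cons(cons(cons(cons(b, c), cons(c, b)), cons(b, cons(c, m(cons(b, b), cons(e, b), cons(e, e))))), c)   [R3 at 1.1.1.1]
2. cons(cons(cons(cons(b, c), cons(c, b)), cons(b, cons(c, m(cons(b, b), cons(e, b), cons(e, e))))), c)  →  cons(cons(cons(cons(b, c), cons(c, b)), cons(b, cons(c, b))), c)   [R1 at 1.2.2.2]

Reduce t₂ = cons(m(cons(b, e), cons(e, cons(m(cons(cons(e, b), e), cons(cons(cons(b, b), c), cons(e, b)), cons(e, e)), cons(b, c))), cons(b, e)), c):
1. cons(m(cons(b, e), cons(e, cons(m(cons(cons(e, b), e), cons(cons(cons(b, b), c), cons(e, b)), cons(e, e)), cons(b, c))), cons(b, e)), c)  →  cons(b, c)   [R1 at 1]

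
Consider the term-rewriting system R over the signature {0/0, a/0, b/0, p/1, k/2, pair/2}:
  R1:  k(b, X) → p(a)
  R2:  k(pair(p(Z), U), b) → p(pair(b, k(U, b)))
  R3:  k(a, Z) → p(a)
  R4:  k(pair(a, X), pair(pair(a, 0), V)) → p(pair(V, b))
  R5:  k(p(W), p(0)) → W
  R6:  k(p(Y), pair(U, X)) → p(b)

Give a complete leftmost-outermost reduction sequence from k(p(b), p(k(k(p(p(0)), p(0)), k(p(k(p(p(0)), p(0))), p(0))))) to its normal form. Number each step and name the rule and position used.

b

1. k(p(b), p(k(k(p(p(0)), p(0)), k(p(k(p(p(0)), p(0))), p(0)))))  →  k(p(b), p(k(p(0), k(p(k(p(p(0)), p(0))), p(0)))))   [R5 at 2.1.1]
2. k(p(b), p(k(p(0), k(p(k(p(p(0)), p(0))), p(0)))))  →  k(p(b), p(k(p(0), k(p(p(0)), p(0)))))   [R5 at 2.1.2]
3. k(p(b), p(k(p(0), k(p(p(0)), p(0)))))  →  k(p(b), p(k(p(0), p(0))))   [R5 at 2.1.2]
4. k(p(b), p(k(p(0), p(0))))  →  k(p(b), p(0))   [R5 at 2.1]
5. k(p(b), p(0))  →  b   [R5 at ε]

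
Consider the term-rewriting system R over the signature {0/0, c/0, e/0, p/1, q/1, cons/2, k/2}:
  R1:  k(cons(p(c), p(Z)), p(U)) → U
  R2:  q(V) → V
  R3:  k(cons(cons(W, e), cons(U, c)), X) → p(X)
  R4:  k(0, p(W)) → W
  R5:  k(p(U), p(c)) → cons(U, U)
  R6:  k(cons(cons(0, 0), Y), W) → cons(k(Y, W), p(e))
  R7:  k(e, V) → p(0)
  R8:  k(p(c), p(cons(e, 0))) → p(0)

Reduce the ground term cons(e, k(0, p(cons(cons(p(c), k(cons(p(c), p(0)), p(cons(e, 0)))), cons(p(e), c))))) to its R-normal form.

1. cons(e, k(0, p(cons(cons(p(c), k(cons(p(c), p(0)), p(cons(e, 0)))), cons(p(e), c)))))  →  cons(e, cons(cons(p(c), k(cons(p(c), p(0)), p(cons(e, 0)))), cons(p(e), c)))   [R4 at 2]
2. cons(e, cons(cons(p(c), k(cons(p(c), p(0)), p(cons(e, 0)))), cons(p(e), c)))  →  cons(e, cons(cons(p(c), cons(e, 0)), cons(p(e), c)))   [R1 at 2.1.2]

cons(e, cons(cons(p(c), cons(e, 0)), cons(p(e), c)))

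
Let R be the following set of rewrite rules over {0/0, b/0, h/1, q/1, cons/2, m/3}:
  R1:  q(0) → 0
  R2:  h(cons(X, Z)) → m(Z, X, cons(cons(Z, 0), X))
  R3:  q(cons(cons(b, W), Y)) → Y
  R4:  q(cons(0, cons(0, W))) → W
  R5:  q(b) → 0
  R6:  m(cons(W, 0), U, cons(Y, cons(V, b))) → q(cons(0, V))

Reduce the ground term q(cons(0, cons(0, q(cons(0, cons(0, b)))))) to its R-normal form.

1. q(cons(0, cons(0, q(cons(0, cons(0, b))))))  →  q(cons(0, cons(0, b)))   [R4 at ε]
2. q(cons(0, cons(0, b)))  →  b   [R4 at ε]

b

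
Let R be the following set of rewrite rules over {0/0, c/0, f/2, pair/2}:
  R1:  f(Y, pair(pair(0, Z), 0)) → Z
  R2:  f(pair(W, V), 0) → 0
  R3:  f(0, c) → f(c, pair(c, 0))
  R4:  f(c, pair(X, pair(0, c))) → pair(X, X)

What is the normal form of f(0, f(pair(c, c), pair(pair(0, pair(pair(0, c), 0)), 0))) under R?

1. f(0, f(pair(c, c), pair(pair(0, pair(pair(0, c), 0)), 0)))  →  f(0, pair(pair(0, c), 0))   [R1 at 2]
2. f(0, pair(pair(0, c), 0))  →  c   [R1 at ε]

c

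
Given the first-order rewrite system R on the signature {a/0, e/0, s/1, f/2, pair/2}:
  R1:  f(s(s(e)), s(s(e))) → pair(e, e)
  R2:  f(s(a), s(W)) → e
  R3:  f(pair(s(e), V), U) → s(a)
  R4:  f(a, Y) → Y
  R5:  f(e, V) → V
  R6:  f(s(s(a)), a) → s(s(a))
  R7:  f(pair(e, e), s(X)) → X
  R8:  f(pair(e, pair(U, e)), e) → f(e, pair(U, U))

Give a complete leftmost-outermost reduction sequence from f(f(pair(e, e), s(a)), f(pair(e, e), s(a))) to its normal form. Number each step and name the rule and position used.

1. f(f(pair(e, e), s(a)), f(pair(e, e), s(a)))  →  f(a, f(pair(e, e), s(a)))   [R7 at 1]
2. f(a, f(pair(e, e), s(a)))  →  f(pair(e, e), s(a))   [R4 at ε]
3. f(pair(e, e), s(a))  →  a   [R7 at ε]

a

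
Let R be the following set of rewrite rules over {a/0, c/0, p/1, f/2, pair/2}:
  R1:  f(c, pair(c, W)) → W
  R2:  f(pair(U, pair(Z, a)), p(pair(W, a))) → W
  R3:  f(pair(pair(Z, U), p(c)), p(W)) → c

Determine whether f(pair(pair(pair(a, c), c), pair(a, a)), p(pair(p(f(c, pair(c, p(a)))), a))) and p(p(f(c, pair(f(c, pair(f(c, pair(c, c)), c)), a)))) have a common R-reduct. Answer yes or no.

Reduce t₁ = f(pair(pair(pair(a, c), c), pair(a, a)), p(pair(p(f(c, pair(c, p(a)))), a))):
1. f(pair(pair(pair(a, c), c), pair(a, a)), p(pair(p(f(c, pair(c, p(a)))), a)))  →  p(f(c, pair(c, p(a))))   [R2 at ε]
2. p(f(c, pair(c, p(a))))  →  p(p(a))   [R1 at 1]

Reduce t₂ = p(p(f(c, pair(f(c, pair(f(c, pair(c, c)), c)), a)))):
1. p(p(f(c, pair(f(c, pair(f(c, pair(c, c)), c)), a))))  →  p(p(f(c, pair(f(c, pair(c, c)), a))))   [R1 at 1.1.2.1.2.1]
2. p(p(f(c, pair(f(c, pair(c, c)), a))))  →  p(p(f(c, pair(c, a))))   [R1 at 1.1.2.1]
3. p(p(f(c, pair(c, a))))  →  p(p(a))   [R1 at 1.1]

yes — NF(t₁) = p(p(a)), NF(t₂) = p(p(a))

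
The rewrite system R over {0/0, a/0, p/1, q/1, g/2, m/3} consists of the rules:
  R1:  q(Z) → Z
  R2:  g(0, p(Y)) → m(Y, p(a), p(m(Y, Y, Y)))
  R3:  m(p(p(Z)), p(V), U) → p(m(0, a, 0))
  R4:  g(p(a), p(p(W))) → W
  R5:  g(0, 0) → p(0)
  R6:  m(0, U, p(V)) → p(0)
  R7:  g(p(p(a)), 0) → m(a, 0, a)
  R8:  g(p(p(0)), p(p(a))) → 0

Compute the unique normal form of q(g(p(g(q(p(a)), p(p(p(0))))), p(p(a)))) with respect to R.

1. q(g(p(g(q(p(a)), p(p(p(0))))), p(p(a))))  →  g(p(g(q(p(a)), p(p(p(0))))), p(p(a)))   [R1 at ε]
2. g(p(g(q(p(a)), p(p(p(0))))), p(p(a)))  →  g(p(g(p(a), p(p(p(0))))), p(p(a)))   [R1 at 1.1.1]
3. g(p(g(p(a), p(p(p(0))))), p(p(a)))  →  g(p(p(0)), p(p(a)))   [R4 at 1.1]
4. g(p(p(0)), p(p(a)))  →  0   [R8 at ε]

0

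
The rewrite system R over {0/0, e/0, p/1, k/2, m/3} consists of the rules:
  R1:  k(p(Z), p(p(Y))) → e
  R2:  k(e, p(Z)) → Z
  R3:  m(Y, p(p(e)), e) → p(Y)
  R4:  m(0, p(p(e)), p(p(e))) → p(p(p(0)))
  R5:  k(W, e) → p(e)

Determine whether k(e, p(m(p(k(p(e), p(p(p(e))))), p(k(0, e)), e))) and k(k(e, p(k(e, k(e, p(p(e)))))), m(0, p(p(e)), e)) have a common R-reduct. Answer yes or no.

no — NF(t₁) = p(p(e)), NF(t₂) = 0

Reduce t₁ = k(e, p(m(p(k(p(e), p(p(p(e))))), p(k(0, e)), e))):
1. k(e, p(m(p(k(p(e), p(p(p(e))))), p(k(0, e)), e)))  →  m(p(k(p(e), p(p(p(e))))), p(k(0, e)), e)   [R2 at ε]
2. m(p(k(p(e), p(p(p(e))))), p(k(0, e)), e)  →  m(p(e), p(k(0, e)), e)   [R1 at 1.1]
3. m(p(e), p(k(0, e)), e)  →  m(p(e), p(p(e)), e)   [R5 at 2.1]
4. m(p(e), p(p(e)), e)  →  p(p(e))   [R3 at ε]

Reduce t₂ = k(k(e, p(k(e, k(e, p(p(e)))))), m(0, p(p(e)), e)):
1. k(k(e, p(k(e, k(e, p(p(e)))))), m(0, p(p(e)), e))  →  k(k(e, k(e, p(p(e)))), m(0, p(p(e)), e))   [R2 at 1]
2. k(k(e, k(e, p(p(e)))), m(0, p(p(e)), e))  →  k(k(e, p(e)), m(0, p(p(e)), e))   [R2 at 1.2]
3. k(k(e, p(e)), m(0, p(p(e)), e))  →  k(e, m(0, p(p(e)), e))   [R2 at 1]
4. k(e, m(0, p(p(e)), e))  →  k(e, p(0))   [R3 at 2]
5. k(e, p(0))  →  0   [R2 at ε]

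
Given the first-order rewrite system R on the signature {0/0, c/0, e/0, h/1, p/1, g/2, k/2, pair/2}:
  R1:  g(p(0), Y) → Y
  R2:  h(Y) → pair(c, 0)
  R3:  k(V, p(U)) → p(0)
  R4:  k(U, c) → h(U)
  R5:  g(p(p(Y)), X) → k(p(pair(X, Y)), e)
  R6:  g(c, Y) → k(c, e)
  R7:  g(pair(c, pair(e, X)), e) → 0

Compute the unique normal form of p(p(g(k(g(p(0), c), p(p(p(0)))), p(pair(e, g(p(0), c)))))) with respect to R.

p(p(p(pair(e, c))))

1. p(p(g(k(g(p(0), c), p(p(p(0)))), p(pair(e, g(p(0), c))))))  →  p(p(g(p(0), p(pair(e, g(p(0), c))))))   [R3 at 1.1.1]
2. p(p(g(p(0), p(pair(e, g(p(0), c))))))  →  p(p(p(pair(e, g(p(0), c)))))   [R1 at 1.1]
3. p(p(p(pair(e, g(p(0), c)))))  →  p(p(p(pair(e, c))))   [R1 at 1.1.1.2]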